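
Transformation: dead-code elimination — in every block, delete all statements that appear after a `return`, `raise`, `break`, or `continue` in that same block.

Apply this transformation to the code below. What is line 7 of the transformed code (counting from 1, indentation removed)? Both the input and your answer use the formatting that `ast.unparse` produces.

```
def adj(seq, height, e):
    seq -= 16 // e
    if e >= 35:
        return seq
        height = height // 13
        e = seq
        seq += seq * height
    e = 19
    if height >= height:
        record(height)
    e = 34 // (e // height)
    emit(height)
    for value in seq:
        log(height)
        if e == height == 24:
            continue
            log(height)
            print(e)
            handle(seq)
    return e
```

Transformed code:
def adj(seq, height, e):
    seq -= 16 // e
    if e >= 35:
        return seq
    e = 19
    if height >= height:
        record(height)
    e = 34 // (e // height)
    emit(height)
    for value in seq:
        log(height)
        if e == height == 24:
            continue
    return e

record(height)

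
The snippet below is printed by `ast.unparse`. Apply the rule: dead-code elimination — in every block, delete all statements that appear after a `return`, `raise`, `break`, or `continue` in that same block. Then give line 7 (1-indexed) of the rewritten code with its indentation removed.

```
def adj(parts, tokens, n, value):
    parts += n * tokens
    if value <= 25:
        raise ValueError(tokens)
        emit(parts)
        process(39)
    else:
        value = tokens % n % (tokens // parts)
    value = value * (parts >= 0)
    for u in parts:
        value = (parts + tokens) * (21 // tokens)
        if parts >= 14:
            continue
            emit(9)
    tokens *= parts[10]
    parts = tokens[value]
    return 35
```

Transformed code:
def adj(parts, tokens, n, value):
    parts += n * tokens
    if value <= 25:
        raise ValueError(tokens)
    else:
        value = tokens % n % (tokens // parts)
    value = value * (parts >= 0)
    for u in parts:
        value = (parts + tokens) * (21 // tokens)
        if parts >= 14:
            continue
    tokens *= parts[10]
    parts = tokens[value]
    return 35

value = value * (parts >= 0)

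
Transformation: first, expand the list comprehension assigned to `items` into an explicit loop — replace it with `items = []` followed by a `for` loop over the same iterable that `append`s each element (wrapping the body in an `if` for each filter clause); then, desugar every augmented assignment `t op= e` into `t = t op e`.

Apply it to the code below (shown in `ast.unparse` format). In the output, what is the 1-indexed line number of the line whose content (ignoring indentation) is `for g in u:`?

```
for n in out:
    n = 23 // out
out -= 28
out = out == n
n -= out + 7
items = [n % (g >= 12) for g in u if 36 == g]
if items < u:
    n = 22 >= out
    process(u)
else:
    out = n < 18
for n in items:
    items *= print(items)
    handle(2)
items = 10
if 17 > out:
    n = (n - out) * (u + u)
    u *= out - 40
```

Transformed code:
for n in out:
    n = 23 // out
out = out - 28
out = out == n
n = n - (out + 7)
items = []
for g in u:
    if 36 == g:
        items.append(n % (g >= 12))
if items < u:
    n = 22 >= out
    process(u)
else:
    out = n < 18
for n in items:
    items = items * print(items)
    handle(2)
items = 10
if 17 > out:
    n = (n - out) * (u + u)
    u = u * (out - 40)

7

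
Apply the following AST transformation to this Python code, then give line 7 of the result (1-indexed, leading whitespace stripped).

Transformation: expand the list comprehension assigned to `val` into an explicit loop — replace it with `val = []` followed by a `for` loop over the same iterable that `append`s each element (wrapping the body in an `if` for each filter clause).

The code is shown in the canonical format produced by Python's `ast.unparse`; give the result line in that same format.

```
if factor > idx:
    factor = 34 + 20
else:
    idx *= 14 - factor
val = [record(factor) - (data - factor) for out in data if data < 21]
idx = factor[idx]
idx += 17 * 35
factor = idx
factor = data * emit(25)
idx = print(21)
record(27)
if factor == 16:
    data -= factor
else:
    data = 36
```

if data < 21:

Transformed code:
if factor > idx:
    factor = 34 + 20
else:
    idx *= 14 - factor
val = []
for out in data:
    if data < 21:
        val.append(record(factor) - (data - factor))
idx = factor[idx]
idx += 17 * 35
factor = idx
factor = data * emit(25)
idx = print(21)
record(27)
if factor == 16:
    data -= factor
else:
    data = 36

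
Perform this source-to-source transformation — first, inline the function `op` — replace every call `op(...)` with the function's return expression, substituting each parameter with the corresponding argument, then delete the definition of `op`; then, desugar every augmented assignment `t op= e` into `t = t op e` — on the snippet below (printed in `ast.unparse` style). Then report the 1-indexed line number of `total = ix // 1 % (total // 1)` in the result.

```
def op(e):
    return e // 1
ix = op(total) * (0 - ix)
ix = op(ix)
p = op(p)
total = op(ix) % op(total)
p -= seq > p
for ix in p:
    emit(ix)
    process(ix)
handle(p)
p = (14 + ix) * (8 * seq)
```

4

Transformed code:
ix = total // 1 * (0 - ix)
ix = ix // 1
p = p // 1
total = ix // 1 % (total // 1)
p = p - (seq > p)
for ix in p:
    emit(ix)
    process(ix)
handle(p)
p = (14 + ix) * (8 * seq)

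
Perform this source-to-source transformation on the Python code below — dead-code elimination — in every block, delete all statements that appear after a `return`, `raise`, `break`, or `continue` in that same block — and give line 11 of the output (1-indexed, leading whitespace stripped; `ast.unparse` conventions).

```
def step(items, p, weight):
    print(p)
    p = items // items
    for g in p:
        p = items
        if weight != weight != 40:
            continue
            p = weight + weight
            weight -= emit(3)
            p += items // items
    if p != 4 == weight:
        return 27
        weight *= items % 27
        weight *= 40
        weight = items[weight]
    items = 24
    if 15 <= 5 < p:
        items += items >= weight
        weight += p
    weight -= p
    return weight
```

Transformed code:
def step(items, p, weight):
    print(p)
    p = items // items
    for g in p:
        p = items
        if weight != weight != 40:
            continue
    if p != 4 == weight:
        return 27
    items = 24
    if 15 <= 5 < p:
        items += items >= weight
        weight += p
    weight -= p
    return weight

if 15 <= 5 < p:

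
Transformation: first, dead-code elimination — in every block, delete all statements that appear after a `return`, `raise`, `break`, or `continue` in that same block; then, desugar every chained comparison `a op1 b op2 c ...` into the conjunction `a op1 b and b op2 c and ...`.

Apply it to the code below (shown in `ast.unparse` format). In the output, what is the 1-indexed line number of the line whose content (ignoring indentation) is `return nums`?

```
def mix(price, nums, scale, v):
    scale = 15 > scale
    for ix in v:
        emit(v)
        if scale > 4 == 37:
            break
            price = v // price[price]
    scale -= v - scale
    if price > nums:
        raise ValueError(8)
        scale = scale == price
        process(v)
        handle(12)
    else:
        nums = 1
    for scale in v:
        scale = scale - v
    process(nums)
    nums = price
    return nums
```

16

Transformed code:
def mix(price, nums, scale, v):
    scale = 15 > scale
    for ix in v:
        emit(v)
        if scale > 4 and 4 == 37:
            break
    scale -= v - scale
    if price > nums:
        raise ValueError(8)
    else:
        nums = 1
    for scale in v:
        scale = scale - v
    process(nums)
    nums = price
    return nums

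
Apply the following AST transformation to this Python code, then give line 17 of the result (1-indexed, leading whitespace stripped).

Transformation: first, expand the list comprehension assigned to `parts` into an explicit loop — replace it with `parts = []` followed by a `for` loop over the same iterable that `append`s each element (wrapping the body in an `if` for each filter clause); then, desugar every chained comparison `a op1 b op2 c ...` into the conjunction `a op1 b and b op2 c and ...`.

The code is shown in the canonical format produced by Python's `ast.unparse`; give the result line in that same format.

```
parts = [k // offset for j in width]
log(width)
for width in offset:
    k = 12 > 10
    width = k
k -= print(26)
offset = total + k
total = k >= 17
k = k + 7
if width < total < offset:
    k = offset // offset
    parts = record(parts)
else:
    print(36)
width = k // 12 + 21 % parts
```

Transformed code:
parts = []
for j in width:
    parts.append(k // offset)
log(width)
for width in offset:
    k = 12 > 10
    width = k
k -= print(26)
offset = total + k
total = k >= 17
k = k + 7
if width < total and total < offset:
    k = offset // offset
    parts = record(parts)
else:
    print(36)
width = k // 12 + 21 % parts

width = k // 12 + 21 % parts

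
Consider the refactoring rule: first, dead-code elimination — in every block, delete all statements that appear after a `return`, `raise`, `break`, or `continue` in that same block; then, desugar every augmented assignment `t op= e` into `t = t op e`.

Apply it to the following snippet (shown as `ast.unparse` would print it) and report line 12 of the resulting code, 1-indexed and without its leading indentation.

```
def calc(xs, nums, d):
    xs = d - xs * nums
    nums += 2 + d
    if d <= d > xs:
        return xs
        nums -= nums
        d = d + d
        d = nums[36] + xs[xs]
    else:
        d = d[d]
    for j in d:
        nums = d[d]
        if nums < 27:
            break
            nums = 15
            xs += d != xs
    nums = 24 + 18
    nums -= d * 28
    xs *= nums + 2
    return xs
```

Transformed code:
def calc(xs, nums, d):
    xs = d - xs * nums
    nums = nums + (2 + d)
    if d <= d > xs:
        return xs
    else:
        d = d[d]
    for j in d:
        nums = d[d]
        if nums < 27:
            break
    nums = 24 + 18
    nums = nums - d * 28
    xs = xs * (nums + 2)
    return xs

nums = 24 + 18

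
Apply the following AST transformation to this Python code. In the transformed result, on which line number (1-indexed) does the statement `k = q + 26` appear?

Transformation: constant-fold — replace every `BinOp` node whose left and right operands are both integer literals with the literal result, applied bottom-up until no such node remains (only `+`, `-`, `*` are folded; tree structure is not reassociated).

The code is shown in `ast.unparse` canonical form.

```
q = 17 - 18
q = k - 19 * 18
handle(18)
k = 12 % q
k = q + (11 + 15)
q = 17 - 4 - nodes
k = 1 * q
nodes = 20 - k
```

Transformed code:
q = -1
q = k - 342
handle(18)
k = 12 % q
k = q + 26
q = 13 - nodes
k = 1 * q
nodes = 20 - k

5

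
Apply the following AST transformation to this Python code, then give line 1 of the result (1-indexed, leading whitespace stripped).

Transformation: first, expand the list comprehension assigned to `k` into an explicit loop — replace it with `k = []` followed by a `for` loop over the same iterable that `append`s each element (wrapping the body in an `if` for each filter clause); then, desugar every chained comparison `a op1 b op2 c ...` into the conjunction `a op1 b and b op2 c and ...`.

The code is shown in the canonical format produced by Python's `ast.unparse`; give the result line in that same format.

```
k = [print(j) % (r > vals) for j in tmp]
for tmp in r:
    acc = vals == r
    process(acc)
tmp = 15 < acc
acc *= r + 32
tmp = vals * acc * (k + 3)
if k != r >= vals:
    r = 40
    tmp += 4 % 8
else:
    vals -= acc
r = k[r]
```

Transformed code:
k = []
for j in tmp:
    k.append(print(j) % (r > vals))
for tmp in r:
    acc = vals == r
    process(acc)
tmp = 15 < acc
acc *= r + 32
tmp = vals * acc * (k + 3)
if k != r and r >= vals:
    r = 40
    tmp += 4 % 8
else:
    vals -= acc
r = k[r]

k = []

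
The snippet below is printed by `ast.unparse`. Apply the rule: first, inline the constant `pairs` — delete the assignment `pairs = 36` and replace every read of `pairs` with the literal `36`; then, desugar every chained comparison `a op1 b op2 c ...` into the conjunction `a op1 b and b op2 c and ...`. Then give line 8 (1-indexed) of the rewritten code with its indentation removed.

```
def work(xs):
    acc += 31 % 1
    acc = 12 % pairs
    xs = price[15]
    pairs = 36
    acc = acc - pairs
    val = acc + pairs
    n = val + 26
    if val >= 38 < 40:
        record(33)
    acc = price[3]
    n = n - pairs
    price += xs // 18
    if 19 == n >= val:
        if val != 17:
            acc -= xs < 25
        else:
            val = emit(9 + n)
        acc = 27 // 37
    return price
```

if val >= 38 and 38 < 40:

Transformed code:
def work(xs):
    acc += 31 % 1
    acc = 12 % 36
    xs = price[15]
    acc = acc - 36
    val = acc + 36
    n = val + 26
    if val >= 38 and 38 < 40:
        record(33)
    acc = price[3]
    n = n - 36
    price += xs // 18
    if 19 == n and n >= val:
        if val != 17:
            acc -= xs < 25
        else:
            val = emit(9 + n)
        acc = 27 // 37
    return price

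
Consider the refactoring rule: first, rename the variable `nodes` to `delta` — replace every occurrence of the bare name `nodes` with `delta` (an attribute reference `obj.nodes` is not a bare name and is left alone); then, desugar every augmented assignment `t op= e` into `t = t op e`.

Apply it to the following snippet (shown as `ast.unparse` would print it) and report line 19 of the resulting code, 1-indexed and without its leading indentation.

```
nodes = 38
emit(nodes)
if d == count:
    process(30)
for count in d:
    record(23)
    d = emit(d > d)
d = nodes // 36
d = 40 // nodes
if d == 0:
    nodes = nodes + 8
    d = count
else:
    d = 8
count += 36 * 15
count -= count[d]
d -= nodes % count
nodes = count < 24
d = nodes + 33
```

Transformed code:
delta = 38
emit(delta)
if d == count:
    process(30)
for count in d:
    record(23)
    d = emit(d > d)
d = delta // 36
d = 40 // delta
if d == 0:
    delta = delta + 8
    d = count
else:
    d = 8
count = count + 36 * 15
count = count - count[d]
d = d - delta % count
delta = count < 24
d = delta + 33

d = delta + 33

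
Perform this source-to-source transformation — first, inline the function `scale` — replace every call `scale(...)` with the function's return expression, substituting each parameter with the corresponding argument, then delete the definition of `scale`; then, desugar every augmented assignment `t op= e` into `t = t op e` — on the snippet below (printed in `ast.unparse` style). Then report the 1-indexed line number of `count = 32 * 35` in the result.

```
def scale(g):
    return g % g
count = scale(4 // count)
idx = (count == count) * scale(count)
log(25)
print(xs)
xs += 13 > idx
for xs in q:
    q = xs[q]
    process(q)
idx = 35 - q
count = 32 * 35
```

Transformed code:
count = 4 // count % (4 // count)
idx = (count == count) * (count % count)
log(25)
print(xs)
xs = xs + (13 > idx)
for xs in q:
    q = xs[q]
    process(q)
idx = 35 - q
count = 32 * 35

10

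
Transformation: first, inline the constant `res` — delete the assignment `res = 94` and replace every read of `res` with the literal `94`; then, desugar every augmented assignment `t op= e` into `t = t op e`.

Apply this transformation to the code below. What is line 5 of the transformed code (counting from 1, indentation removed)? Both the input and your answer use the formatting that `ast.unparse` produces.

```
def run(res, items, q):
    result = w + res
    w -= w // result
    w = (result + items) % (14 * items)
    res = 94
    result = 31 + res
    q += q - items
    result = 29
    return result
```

Transformed code:
def run(res, items, q):
    result = w + 94
    w = w - w // result
    w = (result + items) % (14 * items)
    result = 31 + 94
    q = q + (q - items)
    result = 29
    return result

result = 31 + 94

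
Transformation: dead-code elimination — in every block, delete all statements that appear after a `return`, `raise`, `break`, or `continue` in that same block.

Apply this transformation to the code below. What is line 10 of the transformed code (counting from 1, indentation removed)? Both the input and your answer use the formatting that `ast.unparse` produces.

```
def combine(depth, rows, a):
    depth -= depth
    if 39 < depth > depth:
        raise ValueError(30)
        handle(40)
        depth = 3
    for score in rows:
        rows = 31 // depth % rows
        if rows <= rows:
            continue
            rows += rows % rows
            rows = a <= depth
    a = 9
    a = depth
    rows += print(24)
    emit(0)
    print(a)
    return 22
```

a = depth

Transformed code:
def combine(depth, rows, a):
    depth -= depth
    if 39 < depth > depth:
        raise ValueError(30)
    for score in rows:
        rows = 31 // depth % rows
        if rows <= rows:
            continue
    a = 9
    a = depth
    rows += print(24)
    emit(0)
    print(a)
    return 22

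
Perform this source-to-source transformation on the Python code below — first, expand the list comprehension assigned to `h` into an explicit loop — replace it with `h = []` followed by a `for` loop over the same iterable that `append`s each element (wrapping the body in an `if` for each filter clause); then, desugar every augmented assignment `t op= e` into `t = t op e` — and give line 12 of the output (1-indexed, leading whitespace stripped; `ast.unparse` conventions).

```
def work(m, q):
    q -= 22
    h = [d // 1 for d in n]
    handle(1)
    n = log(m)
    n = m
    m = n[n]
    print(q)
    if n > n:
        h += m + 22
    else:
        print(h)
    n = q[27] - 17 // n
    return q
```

Transformed code:
def work(m, q):
    q = q - 22
    h = []
    for d in n:
        h.append(d // 1)
    handle(1)
    n = log(m)
    n = m
    m = n[n]
    print(q)
    if n > n:
        h = h + (m + 22)
    else:
        print(h)
    n = q[27] - 17 // n
    return q

h = h + (m + 22)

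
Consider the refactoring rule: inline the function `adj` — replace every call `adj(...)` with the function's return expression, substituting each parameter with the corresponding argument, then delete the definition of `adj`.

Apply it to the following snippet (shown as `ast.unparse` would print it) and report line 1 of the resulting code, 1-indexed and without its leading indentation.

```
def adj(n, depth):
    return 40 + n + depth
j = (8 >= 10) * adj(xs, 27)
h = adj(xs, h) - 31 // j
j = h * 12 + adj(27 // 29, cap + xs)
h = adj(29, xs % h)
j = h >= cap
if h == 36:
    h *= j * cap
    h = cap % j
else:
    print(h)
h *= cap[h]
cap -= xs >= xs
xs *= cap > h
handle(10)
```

j = (8 >= 10) * (40 + xs + 27)

Transformed code:
j = (8 >= 10) * (40 + xs + 27)
h = 40 + xs + h - 31 // j
j = h * 12 + (40 + 27 // 29 + (cap + xs))
h = 40 + 29 + xs % h
j = h >= cap
if h == 36:
    h *= j * cap
    h = cap % j
else:
    print(h)
h *= cap[h]
cap -= xs >= xs
xs *= cap > h
handle(10)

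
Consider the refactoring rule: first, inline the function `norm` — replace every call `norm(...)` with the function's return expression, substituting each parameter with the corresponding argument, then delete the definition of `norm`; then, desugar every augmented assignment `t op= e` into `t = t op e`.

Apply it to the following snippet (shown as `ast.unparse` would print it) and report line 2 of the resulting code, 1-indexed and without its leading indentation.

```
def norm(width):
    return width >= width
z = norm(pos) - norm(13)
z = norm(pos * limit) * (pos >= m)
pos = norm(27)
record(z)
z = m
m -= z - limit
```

z = (pos * limit >= pos * limit) * (pos >= m)

Transformed code:
z = (pos >= pos) - (13 >= 13)
z = (pos * limit >= pos * limit) * (pos >= m)
pos = 27 >= 27
record(z)
z = m
m = m - (z - limit)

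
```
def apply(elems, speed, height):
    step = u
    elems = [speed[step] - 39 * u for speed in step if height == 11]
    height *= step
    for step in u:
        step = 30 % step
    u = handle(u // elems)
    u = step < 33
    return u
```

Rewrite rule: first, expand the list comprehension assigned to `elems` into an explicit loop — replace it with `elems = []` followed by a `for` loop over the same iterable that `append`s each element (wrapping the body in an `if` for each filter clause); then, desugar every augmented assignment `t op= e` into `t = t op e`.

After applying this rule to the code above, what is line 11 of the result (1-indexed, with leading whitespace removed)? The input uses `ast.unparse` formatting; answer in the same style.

u = step < 33

Transformed code:
def apply(elems, speed, height):
    step = u
    elems = []
    for speed in step:
        if height == 11:
            elems.append(speed[step] - 39 * u)
    height = height * step
    for step in u:
        step = 30 % step
    u = handle(u // elems)
    u = step < 33
    return u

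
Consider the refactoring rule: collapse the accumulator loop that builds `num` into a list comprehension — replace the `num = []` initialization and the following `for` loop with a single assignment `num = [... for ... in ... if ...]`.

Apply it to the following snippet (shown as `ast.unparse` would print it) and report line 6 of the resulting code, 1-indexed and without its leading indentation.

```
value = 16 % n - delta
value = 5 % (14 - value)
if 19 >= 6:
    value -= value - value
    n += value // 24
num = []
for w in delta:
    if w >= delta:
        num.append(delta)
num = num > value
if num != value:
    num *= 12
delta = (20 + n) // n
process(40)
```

Transformed code:
value = 16 % n - delta
value = 5 % (14 - value)
if 19 >= 6:
    value -= value - value
    n += value // 24
num = [delta for w in delta if w >= delta]
num = num > value
if num != value:
    num *= 12
delta = (20 + n) // n
process(40)

num = [delta for w in delta if w >= delta]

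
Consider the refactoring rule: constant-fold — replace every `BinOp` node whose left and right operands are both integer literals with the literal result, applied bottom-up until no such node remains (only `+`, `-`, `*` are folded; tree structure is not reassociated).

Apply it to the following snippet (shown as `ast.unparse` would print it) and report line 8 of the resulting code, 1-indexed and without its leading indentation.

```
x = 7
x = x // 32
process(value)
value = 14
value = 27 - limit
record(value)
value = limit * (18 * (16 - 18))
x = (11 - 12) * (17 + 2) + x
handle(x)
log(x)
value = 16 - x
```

x = -19 + x

Transformed code:
x = 7
x = x // 32
process(value)
value = 14
value = 27 - limit
record(value)
value = limit * -36
x = -19 + x
handle(x)
log(x)
value = 16 - x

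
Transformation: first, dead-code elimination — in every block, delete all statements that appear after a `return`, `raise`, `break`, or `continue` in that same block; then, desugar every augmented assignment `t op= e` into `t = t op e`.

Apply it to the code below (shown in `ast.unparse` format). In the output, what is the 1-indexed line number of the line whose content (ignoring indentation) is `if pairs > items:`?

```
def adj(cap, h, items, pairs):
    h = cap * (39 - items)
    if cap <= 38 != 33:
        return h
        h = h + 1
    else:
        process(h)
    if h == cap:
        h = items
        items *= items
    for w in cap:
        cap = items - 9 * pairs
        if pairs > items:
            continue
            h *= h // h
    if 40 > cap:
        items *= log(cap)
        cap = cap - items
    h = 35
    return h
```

12

Transformed code:
def adj(cap, h, items, pairs):
    h = cap * (39 - items)
    if cap <= 38 != 33:
        return h
    else:
        process(h)
    if h == cap:
        h = items
        items = items * items
    for w in cap:
        cap = items - 9 * pairs
        if pairs > items:
            continue
    if 40 > cap:
        items = items * log(cap)
        cap = cap - items
    h = 35
    return h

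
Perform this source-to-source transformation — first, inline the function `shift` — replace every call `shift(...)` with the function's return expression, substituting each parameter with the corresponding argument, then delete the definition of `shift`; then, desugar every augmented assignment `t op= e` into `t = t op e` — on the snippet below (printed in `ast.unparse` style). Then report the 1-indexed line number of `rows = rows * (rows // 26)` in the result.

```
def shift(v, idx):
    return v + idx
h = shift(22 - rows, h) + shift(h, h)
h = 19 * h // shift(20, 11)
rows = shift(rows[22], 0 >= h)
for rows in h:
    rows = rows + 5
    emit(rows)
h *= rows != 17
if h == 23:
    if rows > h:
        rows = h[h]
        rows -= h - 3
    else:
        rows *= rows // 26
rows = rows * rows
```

Transformed code:
h = 22 - rows + h + (h + h)
h = 19 * h // (20 + 11)
rows = rows[22] + (0 >= h)
for rows in h:
    rows = rows + 5
    emit(rows)
h = h * (rows != 17)
if h == 23:
    if rows > h:
        rows = h[h]
        rows = rows - (h - 3)
    else:
        rows = rows * (rows // 26)
rows = rows * rows

13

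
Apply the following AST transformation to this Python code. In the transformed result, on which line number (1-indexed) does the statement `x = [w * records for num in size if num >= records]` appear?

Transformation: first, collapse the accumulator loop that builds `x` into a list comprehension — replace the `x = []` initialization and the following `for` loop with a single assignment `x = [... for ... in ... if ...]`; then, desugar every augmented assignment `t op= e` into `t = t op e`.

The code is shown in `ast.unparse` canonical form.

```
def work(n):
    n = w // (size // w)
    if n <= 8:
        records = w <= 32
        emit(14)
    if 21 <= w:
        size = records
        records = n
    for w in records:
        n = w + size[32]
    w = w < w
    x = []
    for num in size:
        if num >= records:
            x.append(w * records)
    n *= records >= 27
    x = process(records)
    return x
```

12

Transformed code:
def work(n):
    n = w // (size // w)
    if n <= 8:
        records = w <= 32
        emit(14)
    if 21 <= w:
        size = records
        records = n
    for w in records:
        n = w + size[32]
    w = w < w
    x = [w * records for num in size if num >= records]
    n = n * (records >= 27)
    x = process(records)
    return x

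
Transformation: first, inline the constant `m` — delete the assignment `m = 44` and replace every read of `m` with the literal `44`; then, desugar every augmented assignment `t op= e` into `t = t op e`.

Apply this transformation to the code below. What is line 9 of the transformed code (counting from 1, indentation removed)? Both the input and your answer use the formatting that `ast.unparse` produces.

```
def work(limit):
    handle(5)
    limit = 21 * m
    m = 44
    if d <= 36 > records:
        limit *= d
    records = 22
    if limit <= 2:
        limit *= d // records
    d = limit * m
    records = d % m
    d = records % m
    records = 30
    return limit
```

Transformed code:
def work(limit):
    handle(5)
    limit = 21 * 44
    if d <= 36 > records:
        limit = limit * d
    records = 22
    if limit <= 2:
        limit = limit * (d // records)
    d = limit * 44
    records = d % 44
    d = records % 44
    records = 30
    return limit

d = limit * 44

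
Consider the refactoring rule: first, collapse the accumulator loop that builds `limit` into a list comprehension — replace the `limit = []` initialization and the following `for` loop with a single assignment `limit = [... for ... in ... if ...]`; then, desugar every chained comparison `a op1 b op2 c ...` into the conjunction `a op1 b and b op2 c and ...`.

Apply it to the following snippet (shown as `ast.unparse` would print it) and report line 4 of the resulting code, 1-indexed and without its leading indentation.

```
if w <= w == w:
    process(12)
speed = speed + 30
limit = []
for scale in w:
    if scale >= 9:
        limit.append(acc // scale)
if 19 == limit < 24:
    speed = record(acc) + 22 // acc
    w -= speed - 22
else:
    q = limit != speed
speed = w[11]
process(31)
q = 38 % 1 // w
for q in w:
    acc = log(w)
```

limit = [acc // scale for scale in w if scale >= 9]

Transformed code:
if w <= w and w == w:
    process(12)
speed = speed + 30
limit = [acc // scale for scale in w if scale >= 9]
if 19 == limit and limit < 24:
    speed = record(acc) + 22 // acc
    w -= speed - 22
else:
    q = limit != speed
speed = w[11]
process(31)
q = 38 % 1 // w
for q in w:
    acc = log(w)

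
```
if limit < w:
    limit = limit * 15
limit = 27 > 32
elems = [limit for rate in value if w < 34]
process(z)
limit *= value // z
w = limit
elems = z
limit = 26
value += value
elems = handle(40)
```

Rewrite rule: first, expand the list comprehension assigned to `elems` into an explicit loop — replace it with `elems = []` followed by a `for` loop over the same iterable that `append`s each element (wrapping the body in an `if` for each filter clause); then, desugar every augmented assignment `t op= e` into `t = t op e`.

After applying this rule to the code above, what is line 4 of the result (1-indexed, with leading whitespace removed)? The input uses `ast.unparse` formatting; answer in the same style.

elems = []

Transformed code:
if limit < w:
    limit = limit * 15
limit = 27 > 32
elems = []
for rate in value:
    if w < 34:
        elems.append(limit)
process(z)
limit = limit * (value // z)
w = limit
elems = z
limit = 26
value = value + value
elems = handle(40)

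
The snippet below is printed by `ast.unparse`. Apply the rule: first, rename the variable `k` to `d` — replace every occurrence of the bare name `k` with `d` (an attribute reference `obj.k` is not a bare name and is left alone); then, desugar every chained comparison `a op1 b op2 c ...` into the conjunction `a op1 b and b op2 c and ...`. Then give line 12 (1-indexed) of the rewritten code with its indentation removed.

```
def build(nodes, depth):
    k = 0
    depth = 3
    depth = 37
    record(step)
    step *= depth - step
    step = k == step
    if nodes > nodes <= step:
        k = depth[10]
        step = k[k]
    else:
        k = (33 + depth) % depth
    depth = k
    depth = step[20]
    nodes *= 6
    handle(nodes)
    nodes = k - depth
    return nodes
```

d = (33 + depth) % depth

Transformed code:
def build(nodes, depth):
    d = 0
    depth = 3
    depth = 37
    record(step)
    step *= depth - step
    step = d == step
    if nodes > nodes and nodes <= step:
        d = depth[10]
        step = d[d]
    else:
        d = (33 + depth) % depth
    depth = d
    depth = step[20]
    nodes *= 6
    handle(nodes)
    nodes = d - depth
    return nodes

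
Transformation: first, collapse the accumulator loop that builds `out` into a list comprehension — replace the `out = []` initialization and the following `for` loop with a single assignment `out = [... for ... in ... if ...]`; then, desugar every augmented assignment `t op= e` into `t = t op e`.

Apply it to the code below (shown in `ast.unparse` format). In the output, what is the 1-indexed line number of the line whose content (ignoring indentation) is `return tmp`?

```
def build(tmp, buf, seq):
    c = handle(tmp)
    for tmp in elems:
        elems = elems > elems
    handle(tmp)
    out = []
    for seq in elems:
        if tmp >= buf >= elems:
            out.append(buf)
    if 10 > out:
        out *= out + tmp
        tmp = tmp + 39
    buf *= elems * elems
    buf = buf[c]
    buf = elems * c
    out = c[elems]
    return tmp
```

Transformed code:
def build(tmp, buf, seq):
    c = handle(tmp)
    for tmp in elems:
        elems = elems > elems
    handle(tmp)
    out = [buf for seq in elems if tmp >= buf >= elems]
    if 10 > out:
        out = out * (out + tmp)
        tmp = tmp + 39
    buf = buf * (elems * elems)
    buf = buf[c]
    buf = elems * c
    out = c[elems]
    return tmp

14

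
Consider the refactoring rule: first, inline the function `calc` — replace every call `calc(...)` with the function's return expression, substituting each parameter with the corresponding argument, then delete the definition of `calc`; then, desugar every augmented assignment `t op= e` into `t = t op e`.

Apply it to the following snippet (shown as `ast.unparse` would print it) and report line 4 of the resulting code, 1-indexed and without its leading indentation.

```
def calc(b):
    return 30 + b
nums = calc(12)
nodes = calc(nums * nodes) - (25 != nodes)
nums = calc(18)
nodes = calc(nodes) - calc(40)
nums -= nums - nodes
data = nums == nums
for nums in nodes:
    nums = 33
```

nodes = 30 + nodes - (30 + 40)

Transformed code:
nums = 30 + 12
nodes = 30 + nums * nodes - (25 != nodes)
nums = 30 + 18
nodes = 30 + nodes - (30 + 40)
nums = nums - (nums - nodes)
data = nums == nums
for nums in nodes:
    nums = 33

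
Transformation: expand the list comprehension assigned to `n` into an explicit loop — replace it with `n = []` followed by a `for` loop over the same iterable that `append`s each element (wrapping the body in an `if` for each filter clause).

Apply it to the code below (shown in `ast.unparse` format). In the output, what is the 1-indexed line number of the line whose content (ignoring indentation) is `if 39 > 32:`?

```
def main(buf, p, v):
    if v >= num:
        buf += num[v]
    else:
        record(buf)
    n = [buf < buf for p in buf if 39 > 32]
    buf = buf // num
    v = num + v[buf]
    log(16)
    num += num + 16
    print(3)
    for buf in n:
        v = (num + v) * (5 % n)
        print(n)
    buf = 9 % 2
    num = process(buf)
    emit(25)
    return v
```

8

Transformed code:
def main(buf, p, v):
    if v >= num:
        buf += num[v]
    else:
        record(buf)
    n = []
    for p in buf:
        if 39 > 32:
            n.append(buf < buf)
    buf = buf // num
    v = num + v[buf]
    log(16)
    num += num + 16
    print(3)
    for buf in n:
        v = (num + v) * (5 % n)
        print(n)
    buf = 9 % 2
    num = process(buf)
    emit(25)
    return v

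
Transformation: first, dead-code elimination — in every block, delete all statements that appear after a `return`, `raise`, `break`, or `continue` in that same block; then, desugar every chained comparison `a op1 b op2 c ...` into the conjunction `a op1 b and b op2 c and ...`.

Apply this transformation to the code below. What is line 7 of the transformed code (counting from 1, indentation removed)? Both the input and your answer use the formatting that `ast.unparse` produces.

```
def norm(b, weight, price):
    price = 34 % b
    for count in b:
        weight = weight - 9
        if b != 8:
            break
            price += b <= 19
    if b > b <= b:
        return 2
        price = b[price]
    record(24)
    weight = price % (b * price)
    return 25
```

Transformed code:
def norm(b, weight, price):
    price = 34 % b
    for count in b:
        weight = weight - 9
        if b != 8:
            break
    if b > b and b <= b:
        return 2
    record(24)
    weight = price % (b * price)
    return 25

if b > b and b <= b:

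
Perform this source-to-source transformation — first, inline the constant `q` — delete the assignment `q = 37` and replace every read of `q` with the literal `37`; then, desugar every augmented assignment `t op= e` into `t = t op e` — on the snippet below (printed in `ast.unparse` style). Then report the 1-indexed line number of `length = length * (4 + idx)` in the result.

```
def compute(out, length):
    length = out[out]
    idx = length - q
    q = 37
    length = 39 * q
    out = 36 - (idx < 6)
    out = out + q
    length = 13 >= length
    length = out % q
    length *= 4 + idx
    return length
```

9

Transformed code:
def compute(out, length):
    length = out[out]
    idx = length - 37
    length = 39 * 37
    out = 36 - (idx < 6)
    out = out + 37
    length = 13 >= length
    length = out % 37
    length = length * (4 + idx)
    return length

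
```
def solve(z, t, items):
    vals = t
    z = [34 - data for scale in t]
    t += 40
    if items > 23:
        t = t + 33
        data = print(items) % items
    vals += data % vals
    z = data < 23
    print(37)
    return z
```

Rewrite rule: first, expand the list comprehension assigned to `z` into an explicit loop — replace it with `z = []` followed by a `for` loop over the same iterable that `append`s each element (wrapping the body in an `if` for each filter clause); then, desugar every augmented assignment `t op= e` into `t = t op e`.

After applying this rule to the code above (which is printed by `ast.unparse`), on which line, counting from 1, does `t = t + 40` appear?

Transformed code:
def solve(z, t, items):
    vals = t
    z = []
    for scale in t:
        z.append(34 - data)
    t = t + 40
    if items > 23:
        t = t + 33
        data = print(items) % items
    vals = vals + data % vals
    z = data < 23
    print(37)
    return z

6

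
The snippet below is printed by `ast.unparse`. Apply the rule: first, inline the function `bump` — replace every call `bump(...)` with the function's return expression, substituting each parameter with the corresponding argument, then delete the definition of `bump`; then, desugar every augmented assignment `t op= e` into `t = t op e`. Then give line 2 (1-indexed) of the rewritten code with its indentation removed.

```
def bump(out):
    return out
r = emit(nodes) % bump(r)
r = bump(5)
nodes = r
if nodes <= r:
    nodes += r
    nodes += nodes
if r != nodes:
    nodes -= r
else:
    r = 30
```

Transformed code:
r = emit(nodes) % r
r = 5
nodes = r
if nodes <= r:
    nodes = nodes + r
    nodes = nodes + nodes
if r != nodes:
    nodes = nodes - r
else:
    r = 30

r = 5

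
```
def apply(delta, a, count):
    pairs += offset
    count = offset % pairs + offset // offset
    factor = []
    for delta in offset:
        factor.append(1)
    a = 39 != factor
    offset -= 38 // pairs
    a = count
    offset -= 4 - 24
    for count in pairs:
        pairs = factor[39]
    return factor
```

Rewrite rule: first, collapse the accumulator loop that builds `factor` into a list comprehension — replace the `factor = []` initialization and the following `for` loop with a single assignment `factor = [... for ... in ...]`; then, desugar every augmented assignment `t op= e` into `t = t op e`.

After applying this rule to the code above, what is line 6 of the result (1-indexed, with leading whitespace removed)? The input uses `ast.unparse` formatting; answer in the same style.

Transformed code:
def apply(delta, a, count):
    pairs = pairs + offset
    count = offset % pairs + offset // offset
    factor = [1 for delta in offset]
    a = 39 != factor
    offset = offset - 38 // pairs
    a = count
    offset = offset - (4 - 24)
    for count in pairs:
        pairs = factor[39]
    return factor

offset = offset - 38 // pairs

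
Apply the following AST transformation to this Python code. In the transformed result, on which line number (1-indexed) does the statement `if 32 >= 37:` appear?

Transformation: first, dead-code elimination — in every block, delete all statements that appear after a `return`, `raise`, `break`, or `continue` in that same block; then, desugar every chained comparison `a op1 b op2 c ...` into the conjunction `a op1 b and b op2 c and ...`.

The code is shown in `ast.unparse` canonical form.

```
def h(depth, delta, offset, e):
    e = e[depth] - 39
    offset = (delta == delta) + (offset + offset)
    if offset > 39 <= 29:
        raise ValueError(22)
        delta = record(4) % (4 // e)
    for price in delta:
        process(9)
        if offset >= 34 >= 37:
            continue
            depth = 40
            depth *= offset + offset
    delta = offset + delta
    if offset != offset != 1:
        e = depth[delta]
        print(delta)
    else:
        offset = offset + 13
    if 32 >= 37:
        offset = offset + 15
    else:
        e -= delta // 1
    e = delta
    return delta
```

16

Transformed code:
def h(depth, delta, offset, e):
    e = e[depth] - 39
    offset = (delta == delta) + (offset + offset)
    if offset > 39 and 39 <= 29:
        raise ValueError(22)
    for price in delta:
        process(9)
        if offset >= 34 and 34 >= 37:
            continue
    delta = offset + delta
    if offset != offset and offset != 1:
        e = depth[delta]
        print(delta)
    else:
        offset = offset + 13
    if 32 >= 37:
        offset = offset + 15
    else:
        e -= delta // 1
    e = delta
    return delta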